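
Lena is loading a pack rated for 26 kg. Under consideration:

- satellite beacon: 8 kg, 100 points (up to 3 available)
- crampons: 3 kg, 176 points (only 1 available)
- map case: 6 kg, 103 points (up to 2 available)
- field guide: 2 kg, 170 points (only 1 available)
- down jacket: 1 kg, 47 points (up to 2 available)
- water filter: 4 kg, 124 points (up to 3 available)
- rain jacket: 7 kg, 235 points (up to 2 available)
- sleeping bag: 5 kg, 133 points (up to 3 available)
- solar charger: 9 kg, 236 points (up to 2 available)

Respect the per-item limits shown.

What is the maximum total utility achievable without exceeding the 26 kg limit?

1047

Ranking by ratio (utility/kg): field guide 85.00, crampons 58.67, down jacket 47.00, rain jacket 33.57.
Taking the top-ratio items first gives crampons + field guide + 2×down jacket + water filter + 2×rain jacket for 1034 (25 kg).
Replace rain jacket with 2×water filter: the trade gains 13 net, giving 1047 at 26 kg.
No other feasible combination exceeds 1047.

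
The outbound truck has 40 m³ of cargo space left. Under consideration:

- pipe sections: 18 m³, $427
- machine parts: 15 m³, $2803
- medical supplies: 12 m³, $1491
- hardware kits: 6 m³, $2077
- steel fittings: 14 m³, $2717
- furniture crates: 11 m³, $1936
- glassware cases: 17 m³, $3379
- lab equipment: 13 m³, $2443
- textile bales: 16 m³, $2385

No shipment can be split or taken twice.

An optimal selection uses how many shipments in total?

The maximum revenue within 40 m³ is 8259.
For example machine parts + hardware kits + glassware cases achieves it, using 38 m³.
Every optimal selection uses 3 shipments.

3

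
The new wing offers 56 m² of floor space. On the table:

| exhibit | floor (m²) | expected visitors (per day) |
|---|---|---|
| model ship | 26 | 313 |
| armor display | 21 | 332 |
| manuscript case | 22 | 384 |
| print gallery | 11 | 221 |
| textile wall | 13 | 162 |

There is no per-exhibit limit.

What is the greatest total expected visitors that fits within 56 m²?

1105

Density check — print gallery 20.09, manuscript case 17.45, armor display 15.81, textile wall 12.46 are the best per m².
Taking 5×print gallery: 55 m² used, 1105 in expected visitors.
Every other selection either busts 56 m² or fails to beat 1105.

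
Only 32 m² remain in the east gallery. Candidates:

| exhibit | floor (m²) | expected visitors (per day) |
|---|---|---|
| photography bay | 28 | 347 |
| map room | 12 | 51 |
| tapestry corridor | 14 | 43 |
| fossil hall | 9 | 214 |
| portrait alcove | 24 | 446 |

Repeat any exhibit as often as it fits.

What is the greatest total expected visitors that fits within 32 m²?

642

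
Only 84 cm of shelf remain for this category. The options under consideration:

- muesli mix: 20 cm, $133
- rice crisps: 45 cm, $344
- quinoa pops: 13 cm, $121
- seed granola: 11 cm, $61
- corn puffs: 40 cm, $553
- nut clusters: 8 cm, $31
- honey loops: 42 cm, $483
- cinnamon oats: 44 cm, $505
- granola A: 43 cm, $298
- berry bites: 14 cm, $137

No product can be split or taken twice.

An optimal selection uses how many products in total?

2

Optimal total is 1058.
For example corn puffs + cinnamon oats achieves it, using 84 cm.
Any selection reaching 1058 contains exactly 2 products.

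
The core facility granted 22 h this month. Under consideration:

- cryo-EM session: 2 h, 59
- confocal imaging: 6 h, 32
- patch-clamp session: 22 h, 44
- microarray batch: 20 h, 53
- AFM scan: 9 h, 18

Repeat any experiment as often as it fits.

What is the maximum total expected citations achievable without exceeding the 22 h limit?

649

11×cryo-EM session uses 22 of the 22 h and totals 649.
Every other selection either busts 22 h or fails to beat 649.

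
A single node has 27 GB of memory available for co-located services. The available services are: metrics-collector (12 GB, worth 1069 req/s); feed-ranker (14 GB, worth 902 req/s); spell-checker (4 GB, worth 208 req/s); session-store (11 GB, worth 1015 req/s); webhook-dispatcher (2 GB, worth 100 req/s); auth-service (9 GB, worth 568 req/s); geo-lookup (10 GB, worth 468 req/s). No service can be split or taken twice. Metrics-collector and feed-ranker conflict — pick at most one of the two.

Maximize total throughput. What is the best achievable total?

Ranking by ratio (throughput/GB): session-store 92.27, metrics-collector 89.08, feed-ranker 64.43.
Best packing: metrics-collector + spell-checker + session-store — 27 GB, 2292 total.
Runner-up metrics-collector + session-store + webhook-dispatcher tops out at 2184.

2292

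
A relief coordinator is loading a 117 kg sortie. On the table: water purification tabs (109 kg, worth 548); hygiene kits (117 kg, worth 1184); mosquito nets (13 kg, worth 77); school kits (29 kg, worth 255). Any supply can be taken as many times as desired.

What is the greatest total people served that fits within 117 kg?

By people served per kg: hygiene kits 10.12, school kits 8.79, mosquito nets 5.92, water purification tabs 5.03 lead.
The ratio ordering already packs tightly: hygiene kits, 117 kg, 1184.

1184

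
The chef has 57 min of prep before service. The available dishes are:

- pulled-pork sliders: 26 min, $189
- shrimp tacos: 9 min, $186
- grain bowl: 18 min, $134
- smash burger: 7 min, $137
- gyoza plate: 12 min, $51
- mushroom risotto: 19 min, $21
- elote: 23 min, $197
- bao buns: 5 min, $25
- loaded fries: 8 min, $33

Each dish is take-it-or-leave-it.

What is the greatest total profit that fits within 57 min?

Shrimp tacos + grain bowl + smash burger + elote uses 57 of the 57 min and totals 654.
Runner-up shrimp tacos + smash burger + gyoza plate + elote + bao buns tops out at 596.

654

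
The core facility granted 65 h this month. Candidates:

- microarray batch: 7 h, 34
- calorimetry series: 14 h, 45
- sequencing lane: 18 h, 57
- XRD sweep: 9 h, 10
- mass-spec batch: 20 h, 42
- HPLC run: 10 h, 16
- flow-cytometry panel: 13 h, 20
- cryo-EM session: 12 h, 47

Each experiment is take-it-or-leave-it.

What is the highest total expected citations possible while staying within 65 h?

203

Greedy by ratio would take microarray batch + calorimetry series + sequencing lane + HPLC run + cryo-EM session: 61 h used, total 199.
Replace HPLC run with flow-cytometry panel: the trade gains 4 net, giving 203 at 64 h.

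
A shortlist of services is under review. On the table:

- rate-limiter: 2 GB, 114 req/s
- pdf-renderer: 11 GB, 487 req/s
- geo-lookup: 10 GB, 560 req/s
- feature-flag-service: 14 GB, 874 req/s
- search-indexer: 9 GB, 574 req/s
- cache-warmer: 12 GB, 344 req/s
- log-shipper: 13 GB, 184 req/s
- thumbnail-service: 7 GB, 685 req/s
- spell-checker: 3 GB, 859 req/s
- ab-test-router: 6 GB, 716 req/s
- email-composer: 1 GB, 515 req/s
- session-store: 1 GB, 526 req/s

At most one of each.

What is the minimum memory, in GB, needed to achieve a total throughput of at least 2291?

11

Look for the lowest-memory combination reaching 2291.
spell-checker + ab-test-router + email-composer + session-store reaches 2616 using 11 GB.
No combination under 11 GB hits 2291.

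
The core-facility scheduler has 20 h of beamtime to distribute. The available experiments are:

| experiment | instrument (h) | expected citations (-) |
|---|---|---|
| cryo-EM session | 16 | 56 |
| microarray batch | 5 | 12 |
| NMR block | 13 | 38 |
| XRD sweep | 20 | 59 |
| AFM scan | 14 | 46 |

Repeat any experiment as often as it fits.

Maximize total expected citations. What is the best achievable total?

59

By expected citations per h: cryo-EM session 3.50, AFM scan 3.29, XRD sweep 2.95 lead.
The ratio heuristic lands on cryo-EM session (56) but leaves 4 h idle.
The 16 h tied up in cryo-EM session is better spent on XRD sweep — total rises to 59 (20 h).
Every other selection either busts 20 h or fails to beat 59.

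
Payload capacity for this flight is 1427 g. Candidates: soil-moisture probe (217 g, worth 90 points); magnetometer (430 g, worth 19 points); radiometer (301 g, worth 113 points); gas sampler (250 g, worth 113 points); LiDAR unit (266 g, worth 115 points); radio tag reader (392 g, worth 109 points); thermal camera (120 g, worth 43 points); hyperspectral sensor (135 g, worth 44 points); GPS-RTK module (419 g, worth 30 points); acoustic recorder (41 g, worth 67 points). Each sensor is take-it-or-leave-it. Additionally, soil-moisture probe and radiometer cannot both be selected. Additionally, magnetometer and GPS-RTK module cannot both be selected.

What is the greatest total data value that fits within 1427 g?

581

Ranking by ratio (data value/g): acoustic recorder 1.63, gas sampler 0.45, LiDAR unit 0.43, soil-moisture probe 0.41.
Soil-moisture probe + gas sampler + LiDAR unit + radio tag reader + thermal camera + hyperspectral sensor + acoustic recorder uses 1421 of the 1427 g and totals 581.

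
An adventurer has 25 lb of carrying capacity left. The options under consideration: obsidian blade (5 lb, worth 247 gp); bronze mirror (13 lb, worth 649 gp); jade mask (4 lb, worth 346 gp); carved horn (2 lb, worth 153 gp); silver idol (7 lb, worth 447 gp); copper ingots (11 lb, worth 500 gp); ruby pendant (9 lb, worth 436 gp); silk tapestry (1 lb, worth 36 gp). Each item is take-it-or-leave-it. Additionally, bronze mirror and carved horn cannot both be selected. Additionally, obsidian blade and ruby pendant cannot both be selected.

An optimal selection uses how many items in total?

The maximum value within 25 lb is 1482.
For example jade mask + carved horn + silver idol + copper ingots + silk tapestry achieves it, using 25 lb.
All optima have 5 items.

5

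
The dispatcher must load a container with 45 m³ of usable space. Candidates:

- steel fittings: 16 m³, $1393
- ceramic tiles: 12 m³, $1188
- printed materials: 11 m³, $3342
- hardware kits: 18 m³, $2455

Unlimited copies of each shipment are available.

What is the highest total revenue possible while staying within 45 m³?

By revenue per m³: printed materials 303.82, hardware kits 136.39, ceramic tiles 99.00, steel fittings 87.06 lead.
Best packing: 4×printed materials — 44 m³, 13368 total.

13368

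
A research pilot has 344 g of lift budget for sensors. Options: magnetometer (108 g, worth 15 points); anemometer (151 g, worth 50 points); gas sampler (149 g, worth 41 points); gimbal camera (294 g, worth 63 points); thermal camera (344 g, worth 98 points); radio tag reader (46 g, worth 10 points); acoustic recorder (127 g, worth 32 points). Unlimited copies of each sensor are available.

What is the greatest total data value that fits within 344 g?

100

2×anemometer uses 302 of the 344 g and totals 100.
Every other selection either busts 344 g or fails to beat 100.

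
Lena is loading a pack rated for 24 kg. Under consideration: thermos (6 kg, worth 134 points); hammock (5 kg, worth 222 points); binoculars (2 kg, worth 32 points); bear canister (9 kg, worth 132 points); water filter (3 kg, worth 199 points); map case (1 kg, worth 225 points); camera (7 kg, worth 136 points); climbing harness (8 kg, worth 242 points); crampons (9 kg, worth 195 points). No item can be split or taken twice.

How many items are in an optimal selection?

5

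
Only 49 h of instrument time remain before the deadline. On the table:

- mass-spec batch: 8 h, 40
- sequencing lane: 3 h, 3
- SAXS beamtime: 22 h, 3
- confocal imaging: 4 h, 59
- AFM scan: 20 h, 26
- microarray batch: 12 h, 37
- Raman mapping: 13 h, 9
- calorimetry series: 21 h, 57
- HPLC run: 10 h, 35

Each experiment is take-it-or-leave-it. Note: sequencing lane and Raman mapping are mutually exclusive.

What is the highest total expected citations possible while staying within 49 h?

Filling by ratio: mass-spec batch + sequencing lane + confocal imaging + microarray batch + HPLC run for 174, with 12 h left unused.
Replace HPLC run with calorimetry series: the trade gains 22 net, giving 196 at 48 h.

196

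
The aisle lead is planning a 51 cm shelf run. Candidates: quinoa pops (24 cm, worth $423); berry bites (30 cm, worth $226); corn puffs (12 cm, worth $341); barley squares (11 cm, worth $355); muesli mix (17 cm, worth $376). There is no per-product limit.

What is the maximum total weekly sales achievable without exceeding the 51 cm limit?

1441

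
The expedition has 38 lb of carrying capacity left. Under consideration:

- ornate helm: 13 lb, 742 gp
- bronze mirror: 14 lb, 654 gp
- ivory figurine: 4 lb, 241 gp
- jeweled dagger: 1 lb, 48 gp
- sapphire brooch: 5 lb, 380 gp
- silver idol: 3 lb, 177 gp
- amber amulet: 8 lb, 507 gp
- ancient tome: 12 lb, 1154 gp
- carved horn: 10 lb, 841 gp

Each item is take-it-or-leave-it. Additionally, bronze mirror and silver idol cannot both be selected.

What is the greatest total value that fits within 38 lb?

The ratio ordering already packs tightly: sapphire brooch + silver idol + amber amulet + ancient tome + carved horn, 38 lb, 3059.
Next best is ivory figurine + jeweled dagger + silver idol + amber amulet + ancient tome + carved horn at 2968 (38 lb) — short by 91.

3059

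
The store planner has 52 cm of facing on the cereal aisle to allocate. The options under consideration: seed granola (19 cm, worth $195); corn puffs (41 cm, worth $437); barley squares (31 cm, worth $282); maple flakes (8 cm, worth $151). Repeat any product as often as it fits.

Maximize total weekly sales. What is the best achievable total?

906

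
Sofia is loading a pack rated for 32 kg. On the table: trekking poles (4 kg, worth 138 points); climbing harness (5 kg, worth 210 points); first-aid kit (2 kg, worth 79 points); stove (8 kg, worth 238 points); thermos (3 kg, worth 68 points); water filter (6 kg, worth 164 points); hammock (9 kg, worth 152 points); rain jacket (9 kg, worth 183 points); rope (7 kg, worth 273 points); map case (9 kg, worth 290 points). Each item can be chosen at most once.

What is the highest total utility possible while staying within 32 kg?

1102

Ranking by ratio (utility/kg): climbing harness 42.00, first-aid kit 39.50, rope 39.00, trekking poles 34.50.
The ratio heuristic lands on trekking poles + climbing harness + first-aid kit + thermos + rope + map case (1058) but leaves 2 kg idle.
The 12 kg tied up in thermos and map case is better spent on stove + water filter — total rises to 1102 (32 kg).
An exhaustive check of the 1024 subsets confirms 1102.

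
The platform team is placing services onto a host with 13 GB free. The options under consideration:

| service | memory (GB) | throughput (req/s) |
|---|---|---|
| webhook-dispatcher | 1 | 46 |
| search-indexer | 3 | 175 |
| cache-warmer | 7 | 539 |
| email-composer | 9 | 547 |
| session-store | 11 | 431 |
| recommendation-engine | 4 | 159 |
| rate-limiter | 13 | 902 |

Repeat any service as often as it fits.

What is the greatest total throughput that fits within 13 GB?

902

Taking the top-ratio services first gives 2×search-indexer + cache-warmer for 889 (13 GB).
Dropping 2×search-indexer and cache-warmer frees 13 GB; slotting in rate-limiter (13 GB) lifts the total to 902 at 13 GB.
No other feasible combination exceeds 902.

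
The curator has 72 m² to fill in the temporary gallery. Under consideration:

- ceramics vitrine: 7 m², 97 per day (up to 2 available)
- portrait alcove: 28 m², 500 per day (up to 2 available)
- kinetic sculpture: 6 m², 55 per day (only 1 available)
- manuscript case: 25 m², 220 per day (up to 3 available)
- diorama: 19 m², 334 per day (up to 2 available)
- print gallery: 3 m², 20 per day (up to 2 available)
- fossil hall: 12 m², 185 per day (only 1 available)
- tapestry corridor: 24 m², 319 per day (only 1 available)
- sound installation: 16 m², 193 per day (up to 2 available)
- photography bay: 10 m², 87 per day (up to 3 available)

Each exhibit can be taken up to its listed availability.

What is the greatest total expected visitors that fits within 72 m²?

1223

By expected visitors per m²: portrait alcove 17.86, diorama 17.58, fossil hall 15.42 lead.
Greedy by ratio would take 2×portrait alcove + print gallery + fossil hall: 71 m² used, total 1205.
Reworking the packing: portrait alcove + kinetic sculpture + 2×diorama uses 72 m² and improves the total to 1223.
No other feasible combination exceeds 1223.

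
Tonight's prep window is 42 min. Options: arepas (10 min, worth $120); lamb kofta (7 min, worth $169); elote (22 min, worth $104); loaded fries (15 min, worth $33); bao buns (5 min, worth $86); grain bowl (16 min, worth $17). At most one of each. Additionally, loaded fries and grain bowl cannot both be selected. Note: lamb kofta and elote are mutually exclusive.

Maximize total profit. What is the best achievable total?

Taking arepas + lamb kofta + loaded fries + bao buns: 37 min used, 408 in profit.

408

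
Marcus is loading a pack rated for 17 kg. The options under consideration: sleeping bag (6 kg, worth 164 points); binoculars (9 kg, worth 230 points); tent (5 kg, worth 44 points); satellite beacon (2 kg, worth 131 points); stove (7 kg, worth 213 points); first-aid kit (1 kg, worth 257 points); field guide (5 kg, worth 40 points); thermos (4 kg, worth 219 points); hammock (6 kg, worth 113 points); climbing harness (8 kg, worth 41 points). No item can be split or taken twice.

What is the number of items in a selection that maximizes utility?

Best achievable utility is 837.
binoculars + satellite beacon + first-aid kit + thermos hits 837 at 16 kg.
Every optimal selection uses 4 items.

4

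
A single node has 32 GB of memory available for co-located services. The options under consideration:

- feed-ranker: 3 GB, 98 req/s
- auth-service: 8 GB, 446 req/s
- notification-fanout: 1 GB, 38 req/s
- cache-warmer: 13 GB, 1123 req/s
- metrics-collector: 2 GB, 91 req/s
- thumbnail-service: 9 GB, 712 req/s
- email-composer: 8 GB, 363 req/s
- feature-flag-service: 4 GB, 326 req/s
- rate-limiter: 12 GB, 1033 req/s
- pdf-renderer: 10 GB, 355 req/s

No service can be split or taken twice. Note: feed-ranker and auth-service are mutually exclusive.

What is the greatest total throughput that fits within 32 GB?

2611

By throughput per GB: cache-warmer 86.38, rate-limiter 86.08, feature-flag-service 81.50, thumbnail-service 79.11 lead.
Notification-fanout + cache-warmer + metrics-collector + feature-flag-service + rate-limiter uses 32 of the 32 GB and totals 2611.
Next best is feed-ranker + cache-warmer + feature-flag-service + rate-limiter at 2580 (32 GB) — short by 31.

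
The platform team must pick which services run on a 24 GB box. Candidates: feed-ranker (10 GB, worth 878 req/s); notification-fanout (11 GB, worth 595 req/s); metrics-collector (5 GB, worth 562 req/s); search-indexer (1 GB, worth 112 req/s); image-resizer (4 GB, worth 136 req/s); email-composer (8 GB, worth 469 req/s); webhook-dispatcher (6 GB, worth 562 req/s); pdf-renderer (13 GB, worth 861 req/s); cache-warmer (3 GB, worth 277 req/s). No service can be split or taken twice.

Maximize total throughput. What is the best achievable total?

A density-first pass picks metrics-collector + search-indexer + email-composer + webhook-dispatcher + cache-warmer — 1982 at 23 GB.
The 9 GB tied up in search-indexer and email-composer is better spent on feed-ranker — total rises to 2279 (24 GB).
Nothing else within 24 GB beats 2279.

2279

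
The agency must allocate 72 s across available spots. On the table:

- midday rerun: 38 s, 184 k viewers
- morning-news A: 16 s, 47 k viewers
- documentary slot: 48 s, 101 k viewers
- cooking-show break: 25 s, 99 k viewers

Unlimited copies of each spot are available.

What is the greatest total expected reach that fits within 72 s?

Ranking by ratio (expected reach/s): midday rerun 4.84, cooking-show break 3.96, morning-news A 2.94.
The ratio ordering already packs tightly: midday rerun + cooking-show break, 63 s, 283.
Every other selection either busts 72 s or fails to beat 283.

283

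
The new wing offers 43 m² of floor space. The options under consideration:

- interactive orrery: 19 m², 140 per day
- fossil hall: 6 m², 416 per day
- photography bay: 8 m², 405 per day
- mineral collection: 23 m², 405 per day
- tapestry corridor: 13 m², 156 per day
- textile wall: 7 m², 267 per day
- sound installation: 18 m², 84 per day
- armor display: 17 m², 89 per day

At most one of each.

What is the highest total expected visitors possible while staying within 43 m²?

Taking fossil hall + photography bay + tapestry corridor + textile wall: 34 m² used, 1244 in expected visitors.
Nothing else within 43 m² beats 1244.

1244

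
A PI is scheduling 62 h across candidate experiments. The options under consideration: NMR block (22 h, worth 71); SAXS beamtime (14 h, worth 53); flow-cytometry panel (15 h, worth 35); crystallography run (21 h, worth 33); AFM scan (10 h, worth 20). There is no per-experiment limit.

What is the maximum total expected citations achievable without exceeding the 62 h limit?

By expected citations per h: SAXS beamtime 3.79, NMR block 3.23, flow-cytometry panel 2.33, AFM scan 2.00 lead.
Taking 4×SAXS beamtime: 56 h used, 212 in expected citations.

212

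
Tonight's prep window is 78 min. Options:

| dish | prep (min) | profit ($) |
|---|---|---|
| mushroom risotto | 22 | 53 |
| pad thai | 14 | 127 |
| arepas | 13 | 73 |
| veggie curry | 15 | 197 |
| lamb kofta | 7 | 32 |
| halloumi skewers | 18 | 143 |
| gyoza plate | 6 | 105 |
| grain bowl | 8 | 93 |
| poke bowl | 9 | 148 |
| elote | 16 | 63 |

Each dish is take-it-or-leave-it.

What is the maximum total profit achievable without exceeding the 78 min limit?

845

Taking pad thai + veggie curry + lamb kofta + halloumi skewers + gyoza plate + grain bowl + poke bowl: 77 min used, 845 in profit.
Nothing else within 78 min beats 845.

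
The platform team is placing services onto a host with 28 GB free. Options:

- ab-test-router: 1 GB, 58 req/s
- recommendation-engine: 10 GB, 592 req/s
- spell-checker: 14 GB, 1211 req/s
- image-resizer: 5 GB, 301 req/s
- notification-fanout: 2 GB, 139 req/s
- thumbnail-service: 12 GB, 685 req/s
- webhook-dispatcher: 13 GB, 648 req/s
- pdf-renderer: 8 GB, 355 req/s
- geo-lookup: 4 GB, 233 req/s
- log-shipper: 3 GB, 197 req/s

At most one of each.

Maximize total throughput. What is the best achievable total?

The ratio ordering already packs tightly: spell-checker + image-resizer + notification-fanout + geo-lookup + log-shipper, 28 GB, 2081.
That's the maximum — no swap from here does better than 2081.

2081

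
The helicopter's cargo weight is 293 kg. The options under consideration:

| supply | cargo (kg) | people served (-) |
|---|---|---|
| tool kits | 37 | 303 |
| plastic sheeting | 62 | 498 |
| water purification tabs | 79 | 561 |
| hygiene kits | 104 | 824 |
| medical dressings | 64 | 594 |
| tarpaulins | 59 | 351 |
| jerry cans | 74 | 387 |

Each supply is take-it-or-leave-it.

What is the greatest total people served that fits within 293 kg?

2282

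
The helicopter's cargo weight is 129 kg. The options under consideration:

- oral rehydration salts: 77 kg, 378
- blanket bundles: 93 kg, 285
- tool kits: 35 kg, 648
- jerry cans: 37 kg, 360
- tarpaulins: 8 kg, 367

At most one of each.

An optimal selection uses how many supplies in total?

Optimal total is 1393.
One optimal bundle: oral rehydration salts + tool kits + tarpaulins (120 kg).
Every optimal selection uses 3 supplies.

3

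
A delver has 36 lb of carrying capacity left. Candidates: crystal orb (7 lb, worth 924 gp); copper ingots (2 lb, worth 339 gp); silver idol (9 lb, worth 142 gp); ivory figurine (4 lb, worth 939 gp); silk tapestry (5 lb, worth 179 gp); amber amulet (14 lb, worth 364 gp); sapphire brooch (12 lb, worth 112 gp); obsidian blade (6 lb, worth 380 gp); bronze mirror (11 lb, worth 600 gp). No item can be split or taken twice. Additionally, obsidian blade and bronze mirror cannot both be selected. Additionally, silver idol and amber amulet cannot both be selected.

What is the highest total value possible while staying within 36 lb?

Density check — ivory figurine 234.75, copper ingots 169.50, crystal orb 132.00 are the best per lb.
Best packing: crystal orb + copper ingots + ivory figurine + silk tapestry + bronze mirror — 29 lb, 2981 total.
Every other selection either busts 36 lb or breaks a pairing rule or fails to beat 2981.

2981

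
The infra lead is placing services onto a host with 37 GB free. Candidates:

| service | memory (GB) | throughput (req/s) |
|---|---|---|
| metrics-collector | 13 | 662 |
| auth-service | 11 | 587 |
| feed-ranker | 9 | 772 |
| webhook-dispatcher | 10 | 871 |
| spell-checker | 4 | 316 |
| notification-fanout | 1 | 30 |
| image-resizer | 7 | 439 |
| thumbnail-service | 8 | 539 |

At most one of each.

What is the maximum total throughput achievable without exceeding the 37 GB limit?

2669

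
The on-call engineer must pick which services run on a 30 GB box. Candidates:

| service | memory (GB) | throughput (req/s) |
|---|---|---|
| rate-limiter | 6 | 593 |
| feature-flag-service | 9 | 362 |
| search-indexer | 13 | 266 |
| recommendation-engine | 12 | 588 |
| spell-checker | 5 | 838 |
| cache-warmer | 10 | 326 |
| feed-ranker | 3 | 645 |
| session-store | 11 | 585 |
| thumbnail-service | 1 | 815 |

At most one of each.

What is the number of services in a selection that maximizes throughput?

5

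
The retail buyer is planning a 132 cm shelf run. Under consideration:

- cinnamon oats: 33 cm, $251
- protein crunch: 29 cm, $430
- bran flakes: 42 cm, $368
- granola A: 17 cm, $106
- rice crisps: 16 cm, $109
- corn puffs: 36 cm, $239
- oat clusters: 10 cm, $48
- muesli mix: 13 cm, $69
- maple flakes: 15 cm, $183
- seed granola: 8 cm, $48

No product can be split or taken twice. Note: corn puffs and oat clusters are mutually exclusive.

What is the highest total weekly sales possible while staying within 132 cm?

Ranking by ratio (weekly sales/cm): protein crunch 14.83, maple flakes 12.20, bran flakes 8.76.
The ratio heuristic lands on cinnamon oats + protein crunch + bran flakes + maple flakes + seed granola (1280) but leaves 5 cm idle.
Replace seed granola with muesli mix: the trade gains 21 net, giving 1301 at 132 cm.
Every other selection either busts 132 cm or breaks a pairing rule or fails to beat 1301.

1301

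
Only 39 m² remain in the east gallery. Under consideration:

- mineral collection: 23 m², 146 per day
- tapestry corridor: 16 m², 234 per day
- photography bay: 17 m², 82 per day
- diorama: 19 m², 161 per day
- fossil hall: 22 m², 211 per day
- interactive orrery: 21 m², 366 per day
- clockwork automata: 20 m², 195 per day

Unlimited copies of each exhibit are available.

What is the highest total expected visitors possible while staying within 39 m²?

600

Tapestry corridor + interactive orrery uses 37 of the 39 m² and totals 600.
That's the maximum — no swap from here does better than 600.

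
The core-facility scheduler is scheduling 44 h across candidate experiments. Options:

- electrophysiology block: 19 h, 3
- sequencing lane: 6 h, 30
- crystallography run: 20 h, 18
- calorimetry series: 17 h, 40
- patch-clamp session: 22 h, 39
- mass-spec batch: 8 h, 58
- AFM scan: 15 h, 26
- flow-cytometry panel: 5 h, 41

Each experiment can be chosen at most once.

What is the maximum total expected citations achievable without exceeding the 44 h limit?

169

Ranking by ratio (expected citations/h): flow-cytometry panel 8.20, mass-spec batch 7.25, sequencing lane 5.00, calorimetry series 2.35.
Best packing: sequencing lane + calorimetry series + mass-spec batch + flow-cytometry panel — 36 h, 169 total.
Every other selection either busts 44 h or fails to beat 169.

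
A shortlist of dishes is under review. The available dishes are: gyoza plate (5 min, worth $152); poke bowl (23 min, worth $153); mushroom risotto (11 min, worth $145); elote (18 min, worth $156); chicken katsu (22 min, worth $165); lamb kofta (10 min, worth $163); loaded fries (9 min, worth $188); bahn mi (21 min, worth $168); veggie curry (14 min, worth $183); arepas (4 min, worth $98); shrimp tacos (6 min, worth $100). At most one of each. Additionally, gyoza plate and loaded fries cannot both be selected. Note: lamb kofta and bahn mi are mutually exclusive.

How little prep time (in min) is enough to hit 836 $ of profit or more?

50

Minimise min subject to total profit ≥ 836.
gyoza plate + mushroom risotto + lamb kofta + veggie curry + arepas + shrimp tacos: 841 profit at 50 min.
Below 50 min the best achievable stays under 836.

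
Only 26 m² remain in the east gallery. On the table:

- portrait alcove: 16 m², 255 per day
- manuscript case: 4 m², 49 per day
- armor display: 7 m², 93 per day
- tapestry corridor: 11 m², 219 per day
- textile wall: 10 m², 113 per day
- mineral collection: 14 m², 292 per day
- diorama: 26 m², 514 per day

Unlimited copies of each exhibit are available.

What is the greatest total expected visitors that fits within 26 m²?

Filling by ratio: tapestry corridor + mineral collection for 511, with 1 m² left unused.
Dropping tapestry corridor and mineral collection frees 25 m²; slotting in diorama (26 m²) lifts the total to 514 at 26 m².
That's the maximum — no swap from here does better than 514.

514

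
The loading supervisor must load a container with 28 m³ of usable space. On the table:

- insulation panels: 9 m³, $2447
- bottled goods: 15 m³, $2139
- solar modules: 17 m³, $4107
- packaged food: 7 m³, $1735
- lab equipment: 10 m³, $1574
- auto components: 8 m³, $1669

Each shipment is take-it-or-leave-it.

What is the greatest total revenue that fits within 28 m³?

6554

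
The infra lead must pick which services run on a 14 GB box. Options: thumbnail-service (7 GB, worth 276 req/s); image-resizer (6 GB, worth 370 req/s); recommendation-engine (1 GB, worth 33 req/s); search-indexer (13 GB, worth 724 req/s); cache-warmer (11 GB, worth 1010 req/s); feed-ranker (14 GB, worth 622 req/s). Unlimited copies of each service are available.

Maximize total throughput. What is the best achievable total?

The ratio ordering already packs tightly: 3×recommendation-engine + cache-warmer, 14 GB, 1109.
Nothing else within 14 GB beats 1109.

1109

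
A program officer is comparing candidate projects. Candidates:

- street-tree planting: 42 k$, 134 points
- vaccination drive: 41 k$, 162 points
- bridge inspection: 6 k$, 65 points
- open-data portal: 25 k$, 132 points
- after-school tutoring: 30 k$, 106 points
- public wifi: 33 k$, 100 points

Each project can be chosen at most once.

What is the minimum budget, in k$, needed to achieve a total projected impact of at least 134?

31

Minimise k$ subject to total projected impact ≥ 134.
Taking bridge inspection + open-data portal gives 197 (≥ 134) for 31 k$.
Below 31 k$ the best achievable stays under 134.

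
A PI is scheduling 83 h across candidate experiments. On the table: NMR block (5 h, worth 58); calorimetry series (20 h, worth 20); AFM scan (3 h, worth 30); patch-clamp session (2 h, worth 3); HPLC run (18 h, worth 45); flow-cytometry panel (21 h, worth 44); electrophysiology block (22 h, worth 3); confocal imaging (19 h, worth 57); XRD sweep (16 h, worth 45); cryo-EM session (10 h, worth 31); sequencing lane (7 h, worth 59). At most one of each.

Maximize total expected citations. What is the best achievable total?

By expected citations per h: NMR block 11.60, AFM scan 10.00, sequencing lane 8.43 lead.
Best packing: NMR block + AFM scan + patch-clamp session + HPLC run + confocal imaging + XRD sweep + cryo-EM session + sequencing lane — 80 h, 328 total.

328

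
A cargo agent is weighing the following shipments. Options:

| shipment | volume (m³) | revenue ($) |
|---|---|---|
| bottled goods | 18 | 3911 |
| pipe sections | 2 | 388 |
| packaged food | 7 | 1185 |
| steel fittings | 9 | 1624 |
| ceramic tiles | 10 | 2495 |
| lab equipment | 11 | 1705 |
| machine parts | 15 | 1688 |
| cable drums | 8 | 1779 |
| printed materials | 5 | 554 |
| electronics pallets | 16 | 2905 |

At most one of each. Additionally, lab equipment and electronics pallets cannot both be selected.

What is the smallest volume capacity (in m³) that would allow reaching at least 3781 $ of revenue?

Need the lightest bundle worth ≥ 3781.
Taking bottled goods gives 3911 (≥ 3781) for 18 m³.
Below 18 m³ the best achievable stays under 3781.

18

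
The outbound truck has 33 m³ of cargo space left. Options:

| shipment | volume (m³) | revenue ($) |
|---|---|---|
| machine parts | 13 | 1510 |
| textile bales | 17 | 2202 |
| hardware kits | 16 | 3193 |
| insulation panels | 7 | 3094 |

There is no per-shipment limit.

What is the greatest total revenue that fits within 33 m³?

12376

Best packing: 4×insulation panels — 28 m³, 12376 total.
That's the maximum — no swap from here does better than 12376.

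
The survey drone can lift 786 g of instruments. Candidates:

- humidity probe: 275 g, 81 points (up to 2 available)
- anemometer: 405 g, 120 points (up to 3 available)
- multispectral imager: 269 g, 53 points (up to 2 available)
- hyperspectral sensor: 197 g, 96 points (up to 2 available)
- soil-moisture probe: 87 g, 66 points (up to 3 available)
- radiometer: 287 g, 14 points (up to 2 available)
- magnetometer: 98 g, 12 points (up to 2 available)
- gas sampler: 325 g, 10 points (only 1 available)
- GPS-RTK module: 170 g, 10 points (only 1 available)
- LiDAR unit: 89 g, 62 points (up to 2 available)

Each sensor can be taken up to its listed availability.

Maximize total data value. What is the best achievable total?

By data value per g: soil-moisture probe 0.76, LiDAR unit 0.70, hyperspectral sensor 0.49 lead.
Filling by ratio: hyperspectral sensor + 3×soil-moisture probe + magnetometer + 2×LiDAR unit for 430, with 52 g left unused.
Replace magnetometer and LiDAR unit with hyperspectral sensor: the trade gains 22 net, giving 452 at 744 g.

452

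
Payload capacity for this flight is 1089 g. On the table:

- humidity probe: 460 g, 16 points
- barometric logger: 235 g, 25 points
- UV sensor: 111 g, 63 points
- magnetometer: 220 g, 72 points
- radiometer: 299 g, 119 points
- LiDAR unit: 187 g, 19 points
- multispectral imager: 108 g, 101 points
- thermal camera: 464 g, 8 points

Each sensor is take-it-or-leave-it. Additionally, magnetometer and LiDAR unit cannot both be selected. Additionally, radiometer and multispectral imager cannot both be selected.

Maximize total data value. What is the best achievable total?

Best packing: barometric logger + UV sensor + magnetometer + radiometer — 865 g, 279 total.
No other feasible combination exceeds 279.

279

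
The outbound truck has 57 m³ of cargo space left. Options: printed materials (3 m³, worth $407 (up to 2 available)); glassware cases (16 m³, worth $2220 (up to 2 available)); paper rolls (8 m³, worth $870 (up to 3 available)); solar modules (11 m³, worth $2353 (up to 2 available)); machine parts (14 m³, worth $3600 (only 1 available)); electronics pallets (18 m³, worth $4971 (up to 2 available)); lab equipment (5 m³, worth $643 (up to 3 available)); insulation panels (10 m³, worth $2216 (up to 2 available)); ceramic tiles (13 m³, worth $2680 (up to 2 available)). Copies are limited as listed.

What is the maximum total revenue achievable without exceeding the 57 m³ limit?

14511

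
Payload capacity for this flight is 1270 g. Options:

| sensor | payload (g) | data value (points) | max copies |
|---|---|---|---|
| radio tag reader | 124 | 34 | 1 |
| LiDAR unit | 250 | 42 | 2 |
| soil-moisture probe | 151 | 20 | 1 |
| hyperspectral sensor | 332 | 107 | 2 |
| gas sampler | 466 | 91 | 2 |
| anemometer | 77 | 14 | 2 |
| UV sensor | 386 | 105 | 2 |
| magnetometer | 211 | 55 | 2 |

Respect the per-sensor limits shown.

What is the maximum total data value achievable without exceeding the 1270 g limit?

A density-first pass picks radio tag reader + 2×hyperspectral sensor + anemometer + UV sensor — 367 at 1251 g.
The 201 g tied up in radio tag reader and anemometer is better spent on magnetometer — total rises to 374 (1261 g).
The spare 9 g is too small for any remaining sensor, and no exchange beats 374.

374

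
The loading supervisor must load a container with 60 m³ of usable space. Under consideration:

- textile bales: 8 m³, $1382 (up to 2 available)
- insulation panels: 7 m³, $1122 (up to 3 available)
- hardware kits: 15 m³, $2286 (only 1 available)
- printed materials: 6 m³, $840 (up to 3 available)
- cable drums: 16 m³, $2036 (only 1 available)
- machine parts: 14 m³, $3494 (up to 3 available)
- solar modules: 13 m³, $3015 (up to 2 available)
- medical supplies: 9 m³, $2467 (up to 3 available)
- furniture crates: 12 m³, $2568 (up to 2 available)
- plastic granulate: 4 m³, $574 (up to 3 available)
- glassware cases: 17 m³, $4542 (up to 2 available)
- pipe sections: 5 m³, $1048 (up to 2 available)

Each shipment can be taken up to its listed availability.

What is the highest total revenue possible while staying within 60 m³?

15437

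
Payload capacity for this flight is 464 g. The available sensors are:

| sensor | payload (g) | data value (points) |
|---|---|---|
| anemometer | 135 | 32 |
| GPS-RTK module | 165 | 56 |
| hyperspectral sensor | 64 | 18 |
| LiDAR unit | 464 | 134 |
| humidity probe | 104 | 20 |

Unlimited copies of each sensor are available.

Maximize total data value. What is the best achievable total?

2×GPS-RTK module + 2×hyperspectral sensor uses 458 of the 464 g and totals 148.
Nothing else within 464 g beats 148.

148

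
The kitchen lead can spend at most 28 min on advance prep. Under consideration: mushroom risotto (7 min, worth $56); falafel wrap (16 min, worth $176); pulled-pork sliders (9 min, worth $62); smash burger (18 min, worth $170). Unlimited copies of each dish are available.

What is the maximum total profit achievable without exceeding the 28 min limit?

238

By profit per min: falafel wrap 11.00, smash burger 9.44, mushroom risotto 8.00, pulled-pork sliders 6.89 lead.
The ratio heuristic lands on mushroom risotto + falafel wrap (232) but leaves 5 min idle.
Dropping mushroom risotto frees 7 min; slotting in pulled-pork sliders (9 min) lifts the total to 238 at 25 min.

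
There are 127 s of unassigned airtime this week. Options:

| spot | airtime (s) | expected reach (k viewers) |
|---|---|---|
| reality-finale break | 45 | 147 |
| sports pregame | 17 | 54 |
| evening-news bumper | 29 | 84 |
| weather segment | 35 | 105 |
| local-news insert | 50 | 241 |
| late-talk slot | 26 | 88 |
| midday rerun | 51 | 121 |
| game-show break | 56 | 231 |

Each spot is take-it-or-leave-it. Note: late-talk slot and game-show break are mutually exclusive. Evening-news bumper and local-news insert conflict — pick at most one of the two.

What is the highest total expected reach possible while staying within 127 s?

Best packing: sports pregame + local-news insert + game-show break — 123 s, 526 total.
Nothing else feasible within 127 s beats 526.

526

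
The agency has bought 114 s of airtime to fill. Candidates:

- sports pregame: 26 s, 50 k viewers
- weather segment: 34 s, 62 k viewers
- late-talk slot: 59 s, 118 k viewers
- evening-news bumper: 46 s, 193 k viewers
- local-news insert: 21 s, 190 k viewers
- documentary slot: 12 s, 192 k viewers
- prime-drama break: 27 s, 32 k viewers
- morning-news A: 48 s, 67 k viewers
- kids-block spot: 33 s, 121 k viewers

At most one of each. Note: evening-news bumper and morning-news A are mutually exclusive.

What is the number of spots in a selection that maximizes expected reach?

Best achievable expected reach is 696.
evening-news bumper + local-news insert + documentary slot + kids-block spot hits 696 at 112 s.
Every optimal selection uses 4 spots.

4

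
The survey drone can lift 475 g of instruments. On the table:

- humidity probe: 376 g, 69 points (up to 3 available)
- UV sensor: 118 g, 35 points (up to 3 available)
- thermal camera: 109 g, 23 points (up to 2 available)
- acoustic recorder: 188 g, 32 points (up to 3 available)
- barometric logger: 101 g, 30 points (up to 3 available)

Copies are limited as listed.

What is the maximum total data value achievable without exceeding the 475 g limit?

Taking the top-ratio sensors first gives UV sensor + 3×barometric logger for 125 (421 g).
Replace 2×barometric logger with 2×UV sensor: the trade gains 10 net, giving 135 at 455 g.

135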